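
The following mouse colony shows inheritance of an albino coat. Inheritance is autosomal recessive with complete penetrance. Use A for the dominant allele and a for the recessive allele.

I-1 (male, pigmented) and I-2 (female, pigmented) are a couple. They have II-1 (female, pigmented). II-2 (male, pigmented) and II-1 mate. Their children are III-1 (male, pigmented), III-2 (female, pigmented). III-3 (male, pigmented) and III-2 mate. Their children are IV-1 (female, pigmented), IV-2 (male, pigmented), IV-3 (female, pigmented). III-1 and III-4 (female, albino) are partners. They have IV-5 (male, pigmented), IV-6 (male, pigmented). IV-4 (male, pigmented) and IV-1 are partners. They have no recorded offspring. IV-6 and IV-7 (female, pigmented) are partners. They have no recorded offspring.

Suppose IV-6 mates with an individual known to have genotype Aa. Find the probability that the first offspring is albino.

1/4

IV-6 is pigmented so carries A and received a from III-4 (aa), so IV-6 is Aa.
The cross gives 1/4 AA : 1/2 Aa : 1/4 aa, so P(offspring is albino) = 1/4.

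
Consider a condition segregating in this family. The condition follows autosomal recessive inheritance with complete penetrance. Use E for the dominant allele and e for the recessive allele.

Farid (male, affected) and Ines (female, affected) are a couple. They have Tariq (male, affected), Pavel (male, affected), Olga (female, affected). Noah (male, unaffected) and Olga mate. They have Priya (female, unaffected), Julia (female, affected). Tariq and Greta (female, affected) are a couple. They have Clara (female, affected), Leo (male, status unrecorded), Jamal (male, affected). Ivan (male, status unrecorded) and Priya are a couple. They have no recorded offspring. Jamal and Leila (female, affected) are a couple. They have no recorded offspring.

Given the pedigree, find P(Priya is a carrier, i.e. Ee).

Priya is unaffected so carries E and received e from Olga (ee), so Priya is Ee, giving P(Ee) = 1.

1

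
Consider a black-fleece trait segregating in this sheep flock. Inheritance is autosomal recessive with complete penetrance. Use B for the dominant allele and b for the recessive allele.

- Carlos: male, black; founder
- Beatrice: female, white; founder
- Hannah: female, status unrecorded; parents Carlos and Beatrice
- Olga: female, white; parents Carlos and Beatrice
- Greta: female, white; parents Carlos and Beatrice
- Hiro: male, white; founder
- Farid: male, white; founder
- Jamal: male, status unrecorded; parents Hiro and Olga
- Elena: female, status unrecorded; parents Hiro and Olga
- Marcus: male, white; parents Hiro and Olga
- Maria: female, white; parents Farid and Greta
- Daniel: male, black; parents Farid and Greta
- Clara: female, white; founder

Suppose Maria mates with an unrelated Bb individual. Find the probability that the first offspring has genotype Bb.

1/2

Farid is white so carries B and passed b to Daniel (bb), so Farid is Bb.
Greta is white so carries B and received b from Carlos (bb), so Greta is Bb.
Maria is a white offspring of Farid (Bb) × Greta (Bb), whose cross gives 1/4 BB : 1/2 Bb : 1/4 bb; conditioning on being white, Maria is BB with probability 1/3, Bb with probability 2/3.
Summing over parental genotype combinations, P(offspring has genotype Bb) = 1/3·1/2 + 2/3·1/2 = 1/2.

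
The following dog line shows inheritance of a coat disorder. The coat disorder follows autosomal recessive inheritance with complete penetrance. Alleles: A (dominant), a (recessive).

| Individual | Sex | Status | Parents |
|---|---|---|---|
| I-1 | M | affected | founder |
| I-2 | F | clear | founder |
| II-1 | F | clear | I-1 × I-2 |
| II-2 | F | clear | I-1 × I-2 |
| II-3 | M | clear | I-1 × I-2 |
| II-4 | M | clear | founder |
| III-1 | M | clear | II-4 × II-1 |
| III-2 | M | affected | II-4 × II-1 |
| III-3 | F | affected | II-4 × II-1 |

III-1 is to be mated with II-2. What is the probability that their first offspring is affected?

II-4 is clear so carries A and passed a to III-2 (aa), so II-4 is Aa.
II-1 is clear so carries A and received a from I-1 (aa), so II-1 is Aa.
III-1 is a clear offspring of II-4 (Aa) × II-1 (Aa), whose cross gives 1/4 AA : 1/2 Aa : 1/4 aa; conditioning on being clear, III-1 is AA with probability 1/3, Aa with probability 2/3.
II-2 is clear so carries A and received a from I-1 (aa), so II-2 is Aa.
Summing over parental genotype combinations, P(offspring is affected) = 2/3·1/4 = 1/6.

1/6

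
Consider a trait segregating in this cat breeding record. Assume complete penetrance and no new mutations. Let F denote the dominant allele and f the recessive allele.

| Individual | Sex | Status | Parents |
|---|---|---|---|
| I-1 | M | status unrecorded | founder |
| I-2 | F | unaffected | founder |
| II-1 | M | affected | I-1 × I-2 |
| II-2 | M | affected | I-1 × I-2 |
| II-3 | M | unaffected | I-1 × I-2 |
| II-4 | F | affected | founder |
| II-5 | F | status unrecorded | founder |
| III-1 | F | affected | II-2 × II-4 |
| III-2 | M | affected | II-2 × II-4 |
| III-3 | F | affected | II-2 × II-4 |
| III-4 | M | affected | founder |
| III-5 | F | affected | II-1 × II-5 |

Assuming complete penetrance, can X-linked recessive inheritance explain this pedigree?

A consistent assignment under X-linked recessive exists: I-1 X^F Y, I-2 X^F X^f, II-1 X^f Y, II-2 X^f Y, II-3 X^F Y, II-4 X^f X^f, II-5 X^F X^f, III-1 X^f X^f, III-2 X^f Y, III-3 X^f X^f, III-4 X^f Y, III-5 X^f X^f.
In this assignment every recorded phenotype matches its genotype and every non-founder's genotype is obtainable from its parents' genotypes, so the pedigree is consistent.

Yes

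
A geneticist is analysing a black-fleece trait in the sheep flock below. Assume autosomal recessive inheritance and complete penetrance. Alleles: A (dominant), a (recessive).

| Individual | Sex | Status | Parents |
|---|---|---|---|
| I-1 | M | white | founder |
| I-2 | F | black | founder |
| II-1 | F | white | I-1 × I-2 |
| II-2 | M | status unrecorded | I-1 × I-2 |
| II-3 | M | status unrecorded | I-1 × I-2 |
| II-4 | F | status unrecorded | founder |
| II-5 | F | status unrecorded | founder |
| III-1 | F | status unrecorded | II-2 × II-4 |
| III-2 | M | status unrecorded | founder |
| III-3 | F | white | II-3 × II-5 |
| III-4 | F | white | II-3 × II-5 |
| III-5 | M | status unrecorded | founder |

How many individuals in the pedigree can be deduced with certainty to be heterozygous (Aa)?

1

Obligate heterozygotes: II-1 is white so carries A and received a from I-2 (aa), so II-1 is Aa.
Every other individual is either homozygous by phenotype or has at least one consistent homozygous assignment, so the count is 1.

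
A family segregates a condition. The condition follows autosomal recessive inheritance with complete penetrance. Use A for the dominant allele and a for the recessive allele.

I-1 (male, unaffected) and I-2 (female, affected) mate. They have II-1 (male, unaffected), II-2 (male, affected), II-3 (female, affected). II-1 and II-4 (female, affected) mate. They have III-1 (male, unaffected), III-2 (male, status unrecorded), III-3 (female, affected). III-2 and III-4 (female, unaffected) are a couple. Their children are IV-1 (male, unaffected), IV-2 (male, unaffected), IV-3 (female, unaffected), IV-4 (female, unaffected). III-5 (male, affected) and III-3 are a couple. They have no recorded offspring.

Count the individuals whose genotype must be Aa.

Obligate heterozygotes: I-1 is unaffected so carries A and passed a to II-2 (aa), so I-1 is Aa; II-1 is unaffected so carries A and received a from I-2 (aa), so II-1 is Aa; III-1 is unaffected so carries A and received a from II-4 (aa), so III-1 is Aa.
Every other individual is either homozygous by phenotype or has at least one consistent homozygous assignment, so the count is 3.

3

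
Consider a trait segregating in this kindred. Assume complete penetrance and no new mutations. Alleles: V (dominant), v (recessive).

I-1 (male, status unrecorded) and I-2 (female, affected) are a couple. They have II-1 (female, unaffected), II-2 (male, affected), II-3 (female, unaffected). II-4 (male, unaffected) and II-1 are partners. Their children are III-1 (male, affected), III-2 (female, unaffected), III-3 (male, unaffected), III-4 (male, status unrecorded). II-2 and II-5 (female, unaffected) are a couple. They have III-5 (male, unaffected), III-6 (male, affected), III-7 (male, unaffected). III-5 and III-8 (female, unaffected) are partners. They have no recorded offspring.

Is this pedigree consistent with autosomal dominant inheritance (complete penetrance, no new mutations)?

No

Under autosomal dominant, III-1 (affected, male) cannot arise from II-4 (unaffected) × II-1 (unaffected).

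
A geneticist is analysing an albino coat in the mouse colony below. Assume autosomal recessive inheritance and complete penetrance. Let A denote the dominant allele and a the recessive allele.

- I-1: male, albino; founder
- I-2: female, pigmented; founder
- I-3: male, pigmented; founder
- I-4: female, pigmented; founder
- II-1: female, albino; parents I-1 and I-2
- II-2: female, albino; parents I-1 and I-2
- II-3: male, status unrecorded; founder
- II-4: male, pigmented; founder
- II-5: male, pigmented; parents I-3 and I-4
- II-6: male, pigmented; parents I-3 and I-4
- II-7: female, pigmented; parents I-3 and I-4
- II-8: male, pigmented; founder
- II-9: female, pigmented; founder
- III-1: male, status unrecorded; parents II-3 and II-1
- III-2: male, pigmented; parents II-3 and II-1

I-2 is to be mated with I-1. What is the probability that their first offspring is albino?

1/2

I-2 is pigmented so carries A and passed a to II-1 (aa), so I-2 is Aa.
I-1 is albino, so I-1 is aa.
The cross gives 1/2 Aa : 1/2 aa, so P(offspring is albino) = 1/2.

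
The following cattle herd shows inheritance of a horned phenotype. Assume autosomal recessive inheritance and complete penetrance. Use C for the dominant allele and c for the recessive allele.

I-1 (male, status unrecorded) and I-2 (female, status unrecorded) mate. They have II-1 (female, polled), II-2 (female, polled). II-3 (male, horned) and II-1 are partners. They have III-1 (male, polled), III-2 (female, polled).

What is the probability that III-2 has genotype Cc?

1

III-2 is polled so carries C and received c from II-3 (cc), so III-2 is Cc, giving P(Cc) = 1.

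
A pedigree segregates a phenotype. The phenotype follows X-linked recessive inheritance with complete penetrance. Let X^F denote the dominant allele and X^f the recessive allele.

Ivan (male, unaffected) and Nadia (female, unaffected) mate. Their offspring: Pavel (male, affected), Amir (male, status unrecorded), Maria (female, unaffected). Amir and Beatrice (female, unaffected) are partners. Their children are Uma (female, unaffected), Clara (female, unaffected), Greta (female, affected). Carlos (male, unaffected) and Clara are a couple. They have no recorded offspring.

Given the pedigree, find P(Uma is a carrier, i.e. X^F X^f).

1

Uma is unaffected so carries F and received f from Amir (X^f Y), so Uma is X^F X^f, giving P(X^F X^f) = 1.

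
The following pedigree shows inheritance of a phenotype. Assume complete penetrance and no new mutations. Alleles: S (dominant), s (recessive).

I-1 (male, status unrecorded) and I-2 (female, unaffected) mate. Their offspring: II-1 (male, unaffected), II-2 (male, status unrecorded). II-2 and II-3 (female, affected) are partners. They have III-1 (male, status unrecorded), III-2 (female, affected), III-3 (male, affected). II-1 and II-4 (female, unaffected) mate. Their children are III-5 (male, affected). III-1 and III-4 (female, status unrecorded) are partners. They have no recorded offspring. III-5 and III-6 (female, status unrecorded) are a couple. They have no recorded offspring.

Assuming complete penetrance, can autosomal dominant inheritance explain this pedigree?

Under autosomal dominant, III-5 (affected, male) cannot arise from II-1 (unaffected) × II-4 (unaffected).

No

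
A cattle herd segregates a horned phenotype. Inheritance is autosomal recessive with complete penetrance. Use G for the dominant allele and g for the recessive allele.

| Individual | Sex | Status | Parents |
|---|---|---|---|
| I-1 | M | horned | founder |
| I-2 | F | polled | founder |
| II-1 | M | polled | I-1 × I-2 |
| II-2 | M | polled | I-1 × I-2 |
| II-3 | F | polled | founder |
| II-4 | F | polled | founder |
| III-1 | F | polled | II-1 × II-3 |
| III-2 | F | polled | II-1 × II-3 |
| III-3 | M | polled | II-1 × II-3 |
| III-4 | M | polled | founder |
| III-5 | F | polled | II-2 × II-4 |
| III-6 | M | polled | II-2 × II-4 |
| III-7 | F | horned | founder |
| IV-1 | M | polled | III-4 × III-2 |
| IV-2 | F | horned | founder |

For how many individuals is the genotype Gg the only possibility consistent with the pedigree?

Obligate heterozygotes: II-1 is polled so carries G and received g from I-1 (gg), so II-1 is Gg; II-2 is polled so carries G and received g from I-1 (gg), so II-2 is Gg.
Every other individual is either homozygous by phenotype or has at least one consistent homozygous assignment, so the count is 2.

2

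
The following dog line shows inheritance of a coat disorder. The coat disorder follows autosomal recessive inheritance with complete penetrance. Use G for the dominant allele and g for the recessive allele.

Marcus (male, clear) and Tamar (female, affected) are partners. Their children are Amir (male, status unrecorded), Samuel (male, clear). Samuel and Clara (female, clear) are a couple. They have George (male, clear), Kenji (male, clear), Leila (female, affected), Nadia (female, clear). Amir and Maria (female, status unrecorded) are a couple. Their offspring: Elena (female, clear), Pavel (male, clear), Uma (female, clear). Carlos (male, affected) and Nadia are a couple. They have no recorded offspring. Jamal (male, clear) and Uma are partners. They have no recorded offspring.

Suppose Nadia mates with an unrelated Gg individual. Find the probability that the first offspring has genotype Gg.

1/2

Samuel is clear so carries G and received g from Tamar (gg), so Samuel is Gg.
Clara is clear so carries G and passed g to Leila (gg), so Clara is Gg.
Nadia is a clear offspring of Samuel (Gg) × Clara (Gg), whose cross gives 1/4 GG : 1/2 Gg : 1/4 gg; conditioning on being clear, Nadia is GG with probability 1/3, Gg with probability 2/3.
Summing over parental genotype combinations, P(offspring has genotype Gg) = 1/3·1/2 + 2/3·1/2 = 1/2.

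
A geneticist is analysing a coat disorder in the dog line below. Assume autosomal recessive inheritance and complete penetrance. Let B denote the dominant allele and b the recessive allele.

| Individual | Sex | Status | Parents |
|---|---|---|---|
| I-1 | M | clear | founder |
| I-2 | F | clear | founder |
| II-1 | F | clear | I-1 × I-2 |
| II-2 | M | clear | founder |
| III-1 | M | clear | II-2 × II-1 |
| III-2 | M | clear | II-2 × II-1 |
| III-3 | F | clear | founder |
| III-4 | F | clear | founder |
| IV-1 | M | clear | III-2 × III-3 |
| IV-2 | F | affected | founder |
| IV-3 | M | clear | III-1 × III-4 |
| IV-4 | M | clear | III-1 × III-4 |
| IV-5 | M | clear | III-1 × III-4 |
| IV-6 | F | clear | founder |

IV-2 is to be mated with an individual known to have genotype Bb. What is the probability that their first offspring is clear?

1/2

IV-2 is affected, so IV-2 is bb.
The cross gives 1/2 Bb : 1/2 bb, so P(offspring is clear) = 1/2.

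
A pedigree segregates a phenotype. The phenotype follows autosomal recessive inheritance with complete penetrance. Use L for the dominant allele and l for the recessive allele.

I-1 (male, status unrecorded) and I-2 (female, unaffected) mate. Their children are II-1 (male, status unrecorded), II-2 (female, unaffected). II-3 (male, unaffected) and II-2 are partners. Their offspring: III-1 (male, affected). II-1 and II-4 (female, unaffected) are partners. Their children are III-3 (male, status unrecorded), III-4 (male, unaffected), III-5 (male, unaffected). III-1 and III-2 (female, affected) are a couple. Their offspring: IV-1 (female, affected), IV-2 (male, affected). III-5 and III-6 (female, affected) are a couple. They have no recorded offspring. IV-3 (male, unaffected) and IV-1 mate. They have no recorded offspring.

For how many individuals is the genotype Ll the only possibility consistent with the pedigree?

2

Obligate heterozygotes: II-2 is unaffected so carries L and passed l to III-1 (ll), so II-2 is Ll; II-3 is unaffected so carries L and passed l to III-1 (ll), so II-3 is Ll.
Every other individual is either homozygous by phenotype or has at least one consistent homozygous assignment, so the count is 2.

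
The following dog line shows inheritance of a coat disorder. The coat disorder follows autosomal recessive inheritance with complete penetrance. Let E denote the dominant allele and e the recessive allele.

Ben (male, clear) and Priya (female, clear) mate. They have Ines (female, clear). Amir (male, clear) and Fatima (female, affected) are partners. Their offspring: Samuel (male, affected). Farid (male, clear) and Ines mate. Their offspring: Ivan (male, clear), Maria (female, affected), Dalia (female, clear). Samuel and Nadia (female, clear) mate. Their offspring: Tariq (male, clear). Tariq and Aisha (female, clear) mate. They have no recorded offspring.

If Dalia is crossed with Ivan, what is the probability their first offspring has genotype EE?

4/9

Farid is clear so carries E and passed e to Maria (ee), so Farid is Ee.
Ines is clear so carries E and passed e to Maria (ee), so Ines is Ee.
Dalia is a clear offspring of Farid (Ee) × Ines (Ee), whose cross gives 1/4 EE : 1/2 Ee : 1/4 ee; conditioning on being clear, Dalia is EE with probability 1/3, Ee with probability 2/3.
Ivan is a clear offspring of Farid (Ee) × Ines (Ee), whose cross gives 1/4 EE : 1/2 Ee : 1/4 ee; conditioning on being clear, Ivan is EE with probability 1/3, Ee with probability 2/3.
Summing over parental genotype combinations, P(offspring has genotype EE) = 1/9·1 + 2/9·1/2 + 2/9·1/2 + 4/9·1/4 = 4/9.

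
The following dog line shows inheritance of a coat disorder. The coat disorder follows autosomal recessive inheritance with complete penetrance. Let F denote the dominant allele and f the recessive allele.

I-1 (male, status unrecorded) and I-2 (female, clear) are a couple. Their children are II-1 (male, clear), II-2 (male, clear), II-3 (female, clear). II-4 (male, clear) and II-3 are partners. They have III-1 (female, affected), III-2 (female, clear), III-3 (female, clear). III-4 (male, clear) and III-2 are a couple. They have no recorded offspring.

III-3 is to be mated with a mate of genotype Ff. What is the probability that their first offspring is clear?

5/6

II-4 is clear so carries F and passed f to III-1 (ff), so II-4 is Ff.
II-3 is clear so carries F and passed f to III-1 (ff), so II-3 is Ff.
III-3 is a clear offspring of II-4 (Ff) × II-3 (Ff), whose cross gives 1/4 FF : 1/2 Ff : 1/4 ff; conditioning on being clear, III-3 is FF with probability 1/3, Ff with probability 2/3.
Summing over parental genotype combinations, P(offspring is clear) = 1/3·1 + 2/3·3/4 = 5/6.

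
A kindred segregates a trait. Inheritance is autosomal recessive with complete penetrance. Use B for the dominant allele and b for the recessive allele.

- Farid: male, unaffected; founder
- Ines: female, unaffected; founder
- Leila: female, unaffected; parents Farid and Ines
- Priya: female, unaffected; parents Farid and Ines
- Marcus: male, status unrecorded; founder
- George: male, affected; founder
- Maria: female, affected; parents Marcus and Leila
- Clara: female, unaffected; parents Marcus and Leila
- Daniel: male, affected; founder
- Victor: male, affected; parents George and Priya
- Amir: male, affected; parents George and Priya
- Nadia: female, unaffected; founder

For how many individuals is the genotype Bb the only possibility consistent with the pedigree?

Obligate heterozygotes: Leila is unaffected so carries B and passed b to Maria (bb), so Leila is Bb; Priya is unaffected so carries B and passed b to Victor (bb), so Priya is Bb.
Every other individual is either homozygous by phenotype or has at least one consistent homozygous assignment, so the count is 2.

2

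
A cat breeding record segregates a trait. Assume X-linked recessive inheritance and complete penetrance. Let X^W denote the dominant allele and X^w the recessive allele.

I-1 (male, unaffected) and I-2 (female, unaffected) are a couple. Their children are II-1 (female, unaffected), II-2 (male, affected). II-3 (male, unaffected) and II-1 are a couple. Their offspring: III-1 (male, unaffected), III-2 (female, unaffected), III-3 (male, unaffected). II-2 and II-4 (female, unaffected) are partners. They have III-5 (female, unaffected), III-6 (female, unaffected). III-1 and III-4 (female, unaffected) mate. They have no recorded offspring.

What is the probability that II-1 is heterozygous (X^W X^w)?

I-1 is unaffected, so I-1 is X^W Y.
I-2 is unaffected so carries W and passed w to II-2 (X^w Y), so I-2 is X^W X^w.
Their cross gives offspring ratios 1/2 X^W X^W : 1/2 X^W X^w. Conditioning on II-1 being unaffected, P(X^W X^w) = 1/2 / 1 = 1/2 before taking II-1's own offspring into account.
II-3 is unaffected, so II-3 is X^W Y.
Now use II-1's offspring. Probability of each recorded status — unaffected son III-1: 1/2 if II-1 is X^W X^w, 1 if X^W X^W; unaffected son III-3: 1/2 if II-1 is X^W X^w, 1 if X^W X^W. (III-2: equally likely either way, so uninformative.)
Bayes: P(X^W X^w) = 1/2·1/4 / (1/2·1/4 + 1/2·1) = 1/5.

1/5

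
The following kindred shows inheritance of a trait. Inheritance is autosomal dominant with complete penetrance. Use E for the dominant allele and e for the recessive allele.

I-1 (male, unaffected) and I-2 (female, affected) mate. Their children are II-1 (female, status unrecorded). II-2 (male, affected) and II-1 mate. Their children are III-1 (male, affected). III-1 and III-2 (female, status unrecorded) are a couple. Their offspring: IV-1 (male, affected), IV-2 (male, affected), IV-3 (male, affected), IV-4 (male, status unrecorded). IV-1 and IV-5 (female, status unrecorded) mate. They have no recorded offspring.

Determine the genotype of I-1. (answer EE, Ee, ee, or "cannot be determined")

ee

I-1 is unaffected, so I-1 is ee.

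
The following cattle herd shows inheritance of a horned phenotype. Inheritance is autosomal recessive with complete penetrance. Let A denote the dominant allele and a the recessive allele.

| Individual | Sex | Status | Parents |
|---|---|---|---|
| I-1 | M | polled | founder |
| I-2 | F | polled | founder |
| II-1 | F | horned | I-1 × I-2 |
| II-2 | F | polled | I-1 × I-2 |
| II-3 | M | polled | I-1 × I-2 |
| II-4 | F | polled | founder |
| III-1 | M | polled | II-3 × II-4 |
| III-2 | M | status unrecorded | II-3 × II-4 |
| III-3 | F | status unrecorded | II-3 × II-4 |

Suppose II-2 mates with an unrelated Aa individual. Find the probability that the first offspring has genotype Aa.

1/2

I-1 is polled so carries A and passed a to II-1 (aa), so I-1 is Aa.
I-2 is polled so carries A and passed a to II-1 (aa), so I-2 is Aa.
II-2 is a polled offspring of I-1 (Aa) × I-2 (Aa), whose cross gives 1/4 AA : 1/2 Aa : 1/4 aa; conditioning on being polled, II-2 is AA with probability 1/3, Aa with probability 2/3.
Summing over parental genotype combinations, P(offspring has genotype Aa) = 1/3·1/2 + 2/3·1/2 = 1/2.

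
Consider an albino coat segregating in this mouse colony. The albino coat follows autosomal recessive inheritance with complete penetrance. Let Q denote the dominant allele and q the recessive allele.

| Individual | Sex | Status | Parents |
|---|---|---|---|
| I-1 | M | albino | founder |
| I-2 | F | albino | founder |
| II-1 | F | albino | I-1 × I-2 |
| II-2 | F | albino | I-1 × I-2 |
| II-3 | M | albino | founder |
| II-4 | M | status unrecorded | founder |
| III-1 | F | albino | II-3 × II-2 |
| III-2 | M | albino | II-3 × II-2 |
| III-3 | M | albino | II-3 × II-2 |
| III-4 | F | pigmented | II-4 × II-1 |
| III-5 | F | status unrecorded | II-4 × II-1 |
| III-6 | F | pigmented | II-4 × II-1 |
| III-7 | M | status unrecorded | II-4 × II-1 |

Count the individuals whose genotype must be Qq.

2

Obligate heterozygotes: III-4 is pigmented so carries Q and received q from II-1 (qq), so III-4 is Qq; III-6 is pigmented so carries Q and received q from II-1 (qq), so III-6 is Qq.
Every other individual is either homozygous by phenotype or has at least one consistent homozygous assignment, so the count is 2.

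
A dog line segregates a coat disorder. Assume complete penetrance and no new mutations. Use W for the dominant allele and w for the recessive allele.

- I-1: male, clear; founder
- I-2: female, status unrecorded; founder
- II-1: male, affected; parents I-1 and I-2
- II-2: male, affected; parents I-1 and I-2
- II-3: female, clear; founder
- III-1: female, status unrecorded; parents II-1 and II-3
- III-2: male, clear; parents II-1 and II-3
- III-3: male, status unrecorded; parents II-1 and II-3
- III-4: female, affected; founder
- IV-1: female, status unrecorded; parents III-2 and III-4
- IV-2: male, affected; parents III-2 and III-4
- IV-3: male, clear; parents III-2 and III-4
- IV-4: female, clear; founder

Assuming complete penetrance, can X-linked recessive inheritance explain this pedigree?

No

Under X-linked recessive, IV-3 (clear, male) cannot arise from III-2 (clear) × III-4 (affected).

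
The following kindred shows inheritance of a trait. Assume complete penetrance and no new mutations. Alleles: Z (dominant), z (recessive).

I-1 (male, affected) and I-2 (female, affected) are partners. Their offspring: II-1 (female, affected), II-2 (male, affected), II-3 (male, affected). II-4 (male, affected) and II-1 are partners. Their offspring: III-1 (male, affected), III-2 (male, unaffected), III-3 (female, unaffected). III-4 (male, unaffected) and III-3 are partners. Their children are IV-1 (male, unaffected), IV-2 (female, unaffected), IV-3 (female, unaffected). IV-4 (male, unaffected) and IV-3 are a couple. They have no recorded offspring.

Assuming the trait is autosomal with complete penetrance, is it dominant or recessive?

dominant

II-4 and II-1 are both affected yet have an unaffected child III-2. Under a recessive model two affected parents are homozygous and every child would be affected, so the trait cannot be recessive.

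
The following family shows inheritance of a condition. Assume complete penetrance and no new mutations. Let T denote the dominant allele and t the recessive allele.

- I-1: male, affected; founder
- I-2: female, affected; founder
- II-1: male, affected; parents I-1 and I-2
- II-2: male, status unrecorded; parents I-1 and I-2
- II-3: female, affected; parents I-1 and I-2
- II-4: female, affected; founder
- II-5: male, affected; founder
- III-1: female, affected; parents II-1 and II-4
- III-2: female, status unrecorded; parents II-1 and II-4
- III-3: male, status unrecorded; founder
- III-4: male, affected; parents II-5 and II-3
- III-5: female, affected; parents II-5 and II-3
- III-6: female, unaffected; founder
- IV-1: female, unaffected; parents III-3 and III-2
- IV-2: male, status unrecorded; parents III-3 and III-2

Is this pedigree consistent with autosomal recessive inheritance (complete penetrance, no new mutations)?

A consistent assignment under autosomal recessive exists: I-1 tt, I-2 tt, II-1 tt, II-2 tt, II-3 tt, II-4 tt, II-5 tt, III-1 tt, III-2 tt, III-3 TT, III-4 tt, III-5 tt, III-6 TT, IV-1 Tt, IV-2 Tt.
In this assignment every recorded phenotype matches its genotype and every non-founder's genotype is obtainable from its parents' genotypes, so the pedigree is consistent.

Yes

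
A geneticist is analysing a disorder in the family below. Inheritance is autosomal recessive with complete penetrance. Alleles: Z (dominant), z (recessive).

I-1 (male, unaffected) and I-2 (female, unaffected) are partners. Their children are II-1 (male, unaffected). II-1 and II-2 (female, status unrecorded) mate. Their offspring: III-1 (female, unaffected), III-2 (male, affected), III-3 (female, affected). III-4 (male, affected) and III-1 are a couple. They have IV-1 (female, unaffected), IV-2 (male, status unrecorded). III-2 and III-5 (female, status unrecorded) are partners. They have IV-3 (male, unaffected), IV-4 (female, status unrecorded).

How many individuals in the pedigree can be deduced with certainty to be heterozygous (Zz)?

Obligate heterozygotes: II-1 is unaffected so carries Z and passed z to III-2 (zz), so II-1 is Zz; IV-1 is unaffected so carries Z and received z from III-4 (zz), so IV-1 is Zz; IV-3 is unaffected so carries Z and received z from III-2 (zz), so IV-3 is Zz.
Every other individual is either homozygous by phenotype or has at least one consistent homozygous assignment, so the count is 3.

3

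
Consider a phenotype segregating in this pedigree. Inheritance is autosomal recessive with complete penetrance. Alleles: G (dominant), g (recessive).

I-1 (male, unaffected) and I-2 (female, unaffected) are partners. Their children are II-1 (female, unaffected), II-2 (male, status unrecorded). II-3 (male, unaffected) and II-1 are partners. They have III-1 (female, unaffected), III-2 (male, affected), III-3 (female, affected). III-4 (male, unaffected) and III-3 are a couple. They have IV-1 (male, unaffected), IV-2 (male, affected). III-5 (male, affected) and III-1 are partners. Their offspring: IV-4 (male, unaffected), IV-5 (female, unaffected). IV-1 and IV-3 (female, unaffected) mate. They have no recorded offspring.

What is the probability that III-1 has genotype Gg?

II-3 is unaffected so carries G and passed g to III-2 (gg), so II-3 is Gg.
II-1 is unaffected so carries G and passed g to III-2 (gg), so II-1 is Gg.
Their cross gives offspring ratios 1/4 GG : 1/2 Gg : 1/4 gg. Conditioning on III-1 being unaffected, P(Gg) = 1/2 / 3/4 = 2/3 before taking III-1's own offspring into account.
III-5 is affected, so III-5 is gg.
Now use III-1's offspring. Probability of each recorded status — unaffected son IV-4: 1/2 if III-1 is Gg, 1 if GG; unaffected daughter IV-5: 1/2 if III-1 is Gg, 1 if GG.
Bayes: P(Gg) = 2/3·1/4 / (2/3·1/4 + 1/3·1) = 1/3.

1/3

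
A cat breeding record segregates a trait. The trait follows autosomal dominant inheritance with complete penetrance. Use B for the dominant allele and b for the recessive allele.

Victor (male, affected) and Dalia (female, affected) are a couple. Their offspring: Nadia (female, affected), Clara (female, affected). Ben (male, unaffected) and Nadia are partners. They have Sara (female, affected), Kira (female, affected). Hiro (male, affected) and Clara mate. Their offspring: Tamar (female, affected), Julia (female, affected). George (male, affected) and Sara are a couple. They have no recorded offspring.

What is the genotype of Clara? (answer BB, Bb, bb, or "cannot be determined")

Clara's phenotype allows BB or Bb, and no parent or child forces a single allele at both positions; consistent genotype assignments exist with Clara as BB or Bb.

cannot be determined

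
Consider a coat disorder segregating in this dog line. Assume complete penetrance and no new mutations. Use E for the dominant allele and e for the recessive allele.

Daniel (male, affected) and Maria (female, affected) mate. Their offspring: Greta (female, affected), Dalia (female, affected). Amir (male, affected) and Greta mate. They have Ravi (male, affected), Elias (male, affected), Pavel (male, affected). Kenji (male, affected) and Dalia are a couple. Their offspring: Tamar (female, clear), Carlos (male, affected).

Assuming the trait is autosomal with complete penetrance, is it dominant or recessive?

dominant

Kenji and Dalia are both affected yet have a clear child Tamar. Under a recessive model two affected parents are homozygous and every child would be affected, so the trait cannot be recessive.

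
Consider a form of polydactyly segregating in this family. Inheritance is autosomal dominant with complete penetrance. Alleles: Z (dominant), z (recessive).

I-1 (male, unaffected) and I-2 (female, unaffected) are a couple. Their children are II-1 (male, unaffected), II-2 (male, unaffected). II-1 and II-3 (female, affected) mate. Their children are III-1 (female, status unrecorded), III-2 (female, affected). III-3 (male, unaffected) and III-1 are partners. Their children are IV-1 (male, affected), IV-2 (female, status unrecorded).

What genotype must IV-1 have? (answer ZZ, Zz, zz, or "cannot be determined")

Zz

From phenotype alone, IV-1 is ZZ or Zz.
IV-1 is affected so carries Z and received z from III-3 (zz), so IV-1 is Zz.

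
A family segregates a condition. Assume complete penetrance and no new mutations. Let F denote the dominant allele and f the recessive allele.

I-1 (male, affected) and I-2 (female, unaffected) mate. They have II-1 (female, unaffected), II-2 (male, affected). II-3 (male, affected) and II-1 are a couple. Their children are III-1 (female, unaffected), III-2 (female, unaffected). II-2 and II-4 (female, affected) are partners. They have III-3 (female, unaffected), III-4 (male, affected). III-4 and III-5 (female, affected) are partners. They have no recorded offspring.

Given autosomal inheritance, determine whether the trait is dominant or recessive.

II-2 and II-4 are both affected yet have an unaffected child III-3. Under a recessive model two affected parents are homozygous and every child would be affected, so the trait cannot be recessive.

dominant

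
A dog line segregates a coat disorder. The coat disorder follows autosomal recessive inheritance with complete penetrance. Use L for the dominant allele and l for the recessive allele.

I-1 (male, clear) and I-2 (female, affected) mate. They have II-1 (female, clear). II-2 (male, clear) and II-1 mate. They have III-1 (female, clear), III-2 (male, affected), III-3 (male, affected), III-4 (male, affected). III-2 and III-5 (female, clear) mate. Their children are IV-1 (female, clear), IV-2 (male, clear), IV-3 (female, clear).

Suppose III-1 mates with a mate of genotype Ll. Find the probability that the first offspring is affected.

1/6

II-2 is clear so carries L and passed l to III-2 (ll), so II-2 is Ll.
II-1 is clear so carries L and received l from I-2 (ll), so II-1 is Ll.
III-1 is a clear offspring of II-2 (Ll) × II-1 (Ll), whose cross gives 1/4 LL : 1/2 Ll : 1/4 ll; conditioning on being clear, III-1 is LL with probability 1/3, Ll with probability 2/3.
Summing over parental genotype combinations, P(offspring is affected) = 2/3·1/4 = 1/6.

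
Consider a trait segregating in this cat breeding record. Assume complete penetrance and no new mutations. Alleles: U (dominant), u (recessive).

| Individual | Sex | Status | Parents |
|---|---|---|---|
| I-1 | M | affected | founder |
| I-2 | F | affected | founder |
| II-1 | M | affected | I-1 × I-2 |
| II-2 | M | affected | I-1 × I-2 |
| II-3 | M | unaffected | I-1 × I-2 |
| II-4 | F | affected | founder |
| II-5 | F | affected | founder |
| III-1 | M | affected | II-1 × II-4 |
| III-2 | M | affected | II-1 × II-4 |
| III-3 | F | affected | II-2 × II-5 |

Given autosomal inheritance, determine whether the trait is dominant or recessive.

I-1 and I-2 are both affected yet have an unaffected child II-3. Under a recessive model two affected parents are homozygous and every child would be affected, so the trait cannot be recessive.

dominant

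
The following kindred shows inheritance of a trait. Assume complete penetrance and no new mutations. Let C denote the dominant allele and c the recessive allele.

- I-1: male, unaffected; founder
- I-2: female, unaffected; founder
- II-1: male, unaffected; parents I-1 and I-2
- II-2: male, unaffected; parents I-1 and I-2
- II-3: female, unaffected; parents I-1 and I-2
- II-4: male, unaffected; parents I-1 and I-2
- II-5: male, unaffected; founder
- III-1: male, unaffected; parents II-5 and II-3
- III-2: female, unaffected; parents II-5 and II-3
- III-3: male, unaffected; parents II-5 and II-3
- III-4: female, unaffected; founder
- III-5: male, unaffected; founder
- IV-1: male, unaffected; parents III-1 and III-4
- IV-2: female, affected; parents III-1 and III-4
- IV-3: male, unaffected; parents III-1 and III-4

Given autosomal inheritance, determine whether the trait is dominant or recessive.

III-1 and III-4 are both unaffected yet have an affected child IV-2. Under dominance, an affected child requires at least one affected parent, so the trait cannot be dominant.

recessive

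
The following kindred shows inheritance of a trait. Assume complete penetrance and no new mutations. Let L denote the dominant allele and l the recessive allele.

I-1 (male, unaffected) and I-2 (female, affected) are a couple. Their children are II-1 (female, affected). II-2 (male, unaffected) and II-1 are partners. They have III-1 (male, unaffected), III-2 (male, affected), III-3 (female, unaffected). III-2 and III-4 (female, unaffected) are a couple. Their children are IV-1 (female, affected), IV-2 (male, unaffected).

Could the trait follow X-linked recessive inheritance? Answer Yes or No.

Under X-linked recessive, II-1 (affected, female) cannot arise from I-1 (unaffected) × I-2 (affected).

No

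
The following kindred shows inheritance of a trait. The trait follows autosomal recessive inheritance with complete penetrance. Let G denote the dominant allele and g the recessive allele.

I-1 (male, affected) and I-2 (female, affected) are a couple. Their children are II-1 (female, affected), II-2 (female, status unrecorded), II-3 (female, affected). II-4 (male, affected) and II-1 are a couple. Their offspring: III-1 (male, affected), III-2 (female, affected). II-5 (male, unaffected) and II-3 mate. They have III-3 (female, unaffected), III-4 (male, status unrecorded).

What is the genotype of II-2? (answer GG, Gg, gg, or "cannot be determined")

gg

From phenotype alone, II-2 is GG or Gg or gg.
II-2 received g from I-1 (gg) and received g from I-2 (gg), so II-2 is gg.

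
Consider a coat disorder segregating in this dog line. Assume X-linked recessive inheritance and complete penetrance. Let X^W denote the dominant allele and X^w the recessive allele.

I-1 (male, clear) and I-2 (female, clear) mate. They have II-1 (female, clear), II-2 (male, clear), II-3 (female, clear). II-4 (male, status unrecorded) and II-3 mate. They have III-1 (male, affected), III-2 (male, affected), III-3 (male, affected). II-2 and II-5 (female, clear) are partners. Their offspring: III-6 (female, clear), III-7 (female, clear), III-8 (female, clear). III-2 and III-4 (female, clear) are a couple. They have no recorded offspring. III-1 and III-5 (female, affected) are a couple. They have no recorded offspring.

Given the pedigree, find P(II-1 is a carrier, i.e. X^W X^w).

1/2

I-1 is clear, so I-1 is X^W Y.
I-2 is clear so carries W and passed w to II-3 (X^W X^w, whose W came from I-1), so I-2 is X^W X^w.
Their cross gives offspring ratios 1/2 X^W X^W : 1/2 X^W X^w. Conditioning on II-1 being clear, P(X^W X^w) = 1/2 / 1 = 1/2.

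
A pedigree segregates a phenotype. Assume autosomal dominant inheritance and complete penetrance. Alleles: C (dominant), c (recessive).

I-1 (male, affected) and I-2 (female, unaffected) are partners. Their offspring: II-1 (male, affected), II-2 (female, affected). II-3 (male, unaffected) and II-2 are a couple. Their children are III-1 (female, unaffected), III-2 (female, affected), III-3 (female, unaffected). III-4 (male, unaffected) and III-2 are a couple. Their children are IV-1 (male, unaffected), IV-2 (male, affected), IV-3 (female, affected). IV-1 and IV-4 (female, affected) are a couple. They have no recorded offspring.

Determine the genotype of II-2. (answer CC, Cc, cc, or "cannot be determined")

Cc

From phenotype alone, II-2 is CC or Cc.
II-2 is affected so carries C and received c from I-2 (cc), so II-2 is Cc.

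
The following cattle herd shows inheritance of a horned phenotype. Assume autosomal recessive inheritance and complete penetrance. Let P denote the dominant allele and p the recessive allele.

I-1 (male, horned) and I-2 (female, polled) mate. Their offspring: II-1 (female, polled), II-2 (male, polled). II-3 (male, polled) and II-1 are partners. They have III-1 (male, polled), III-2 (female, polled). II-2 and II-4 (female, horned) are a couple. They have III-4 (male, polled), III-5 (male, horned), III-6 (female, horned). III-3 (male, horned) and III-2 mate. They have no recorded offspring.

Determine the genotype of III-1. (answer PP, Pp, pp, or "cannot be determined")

III-1's phenotype allows PP or Pp, and no parent or child forces a single allele at both positions; consistent genotype assignments exist with III-1 as PP or Pp.

cannot be determined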